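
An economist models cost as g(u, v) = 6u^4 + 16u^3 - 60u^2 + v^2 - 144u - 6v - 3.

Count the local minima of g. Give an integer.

2

g separates as a function of u plus a function of v, so ∇g=0 decouples.
∂g/∂u = 24(u - 2)(u + 1)(u + 3) = 0 at u ∈ {-3, -1, 2}; ∂g/∂v = 2(v - 3) = 0 at v ∈ {3}.
The Hessian is diagonal: diag(g_uu, g_vv). Second derivatives: g_uu(-3)=240, g_uu(-1)=-144, g_uu(2)=360; g_vv(3)=2.
Local minima occur where both diagonal entries positive: (-3, 3), (2, 3). Count: 2.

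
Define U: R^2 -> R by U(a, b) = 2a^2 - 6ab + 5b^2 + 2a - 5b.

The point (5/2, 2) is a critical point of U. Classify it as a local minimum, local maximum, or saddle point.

The Hessian of U is constant: H = [[4, -6], [-6, 10]].
det(H) = 4·10 − (-6)² = 4.
det(H) > 0 and tr(H) = 14 > 0, so H is positive definite and the point is a local minimum.

local minimum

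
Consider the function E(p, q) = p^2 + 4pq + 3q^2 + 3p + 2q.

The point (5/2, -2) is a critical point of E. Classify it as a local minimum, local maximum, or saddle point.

The Hessian of E is constant: H = [[2, 4], [4, 6]].
det(H) = 2·6 − 4² = -4.
Since det(H) < 0, H is indefinite and the critical point is a saddle point.

saddle point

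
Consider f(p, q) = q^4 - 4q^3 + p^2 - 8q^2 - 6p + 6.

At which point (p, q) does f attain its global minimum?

f(p,q) separates as A(p) + B(q) + 6, so its minimum is min A + min B + 6.
A'(p) = 2p - 6 vanishes at p ∈ {3}; B'(q) = 4q(q - 4)(q + 1) vanishes at q ∈ {-1, 0, 4}.
Local minima of A (where A''>0): A(3)=-9. Local minima of B: B(-1)=-3, B(4)=-128.
So the global minimum of f is A(3) + B(4) + 6 = -9 − 128 + 6 = -131, attained at (3, 4).

(3, 4)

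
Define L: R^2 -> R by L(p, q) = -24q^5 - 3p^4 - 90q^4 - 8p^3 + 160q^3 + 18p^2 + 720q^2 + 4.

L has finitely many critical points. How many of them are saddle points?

6

L separates as a function of p plus a function of q, so ∇L=0 decouples.
∂L/∂p = -12p(p - 1)(p + 3) = 0 at p ∈ {-3, 0, 1}; ∂L/∂q = -120q(q - 2)(q + 2)(q + 3) = 0 at q ∈ {-3, -2, 0, 2}.
The Hessian is diagonal: diag(L_pp, L_qq). Second derivatives: L_pp(-3)=-144, L_pp(0)=36, L_pp(1)=-48; L_qq(-3)=1800, L_qq(-2)=-960, L_qq(0)=1440, L_qq(2)=-4800.
Saddle points occur where the two diagonal entries have opposite signs: (-3, -3), (-3, 0), (0, -2), (0, 2), (1, -3), (1, 0). Count: 6.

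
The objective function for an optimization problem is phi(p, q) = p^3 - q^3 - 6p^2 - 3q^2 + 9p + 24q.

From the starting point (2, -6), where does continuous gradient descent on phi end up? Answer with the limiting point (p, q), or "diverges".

phi is separable, so gradient descent decouples: p follows -∂phi/∂p, q follows -∂phi/∂q.
∂phi/∂p = 3(p - 3)(p - 1); at p=2 this is -3, so p increases.
∂phi/∂q = -3(q - 2)(q + 4); at q=-6 this is -48, so q increases.
p converges to its nearest critical value 3 (a local min of the p-part); q converges to -4. The iterate converges to (3, -4).

(3, -4)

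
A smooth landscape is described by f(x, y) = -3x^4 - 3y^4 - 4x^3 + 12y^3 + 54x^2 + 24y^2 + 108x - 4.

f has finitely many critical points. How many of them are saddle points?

4

f separates as a function of x plus a function of y, so ∇f=0 decouples.
∂f/∂x = -12(x - 3)(x + 1)(x + 3) = 0 at x ∈ {-3, -1, 3}; ∂f/∂y = -12y(y - 4)(y + 1) = 0 at y ∈ {-1, 0, 4}.
The Hessian is diagonal: diag(f_xx, f_yy). Second derivatives: f_xx(-3)=-144, f_xx(-1)=96, f_xx(3)=-288; f_yy(-1)=-60, f_yy(0)=48, f_yy(4)=-240.
Saddle points occur where the two diagonal entries have opposite signs: (-3, 0), (-1, -1), (-1, 4), (3, 0). Count: 4.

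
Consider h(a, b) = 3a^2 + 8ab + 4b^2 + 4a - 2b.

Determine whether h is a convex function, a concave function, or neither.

h is quadratic, so its Hessian is the constant matrix H = [[6, 8], [8, 8]].
det(H) = -16, tr(H) = 14.
det(H) < 0, so H is indefinite: neither convex nor concave.

neither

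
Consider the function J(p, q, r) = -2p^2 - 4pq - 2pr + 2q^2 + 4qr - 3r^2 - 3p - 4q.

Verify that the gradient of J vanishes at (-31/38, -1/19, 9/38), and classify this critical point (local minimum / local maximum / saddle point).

saddle point

∇J = (-4p - 4q - 2r - 3, -4p + 4q + 4r - 4, -2p + 4q - 6r); substituting (-31/38, -1/19, 9/38) gives ∇J = (0, 0, 0), so (-31/38, -1/19, 9/38) is indeed a critical point.
The Hessian is constant: H = [[-4, -4, -2], [-4, 4, 4], [-2, 4, -6]].
Leading principal minors: Δ₁ = -4, Δ₂ = -32, Δ₃ = 304.
The minors fit neither the all-positive nor the alternating-sign pattern, so H is indefinite: a saddle point.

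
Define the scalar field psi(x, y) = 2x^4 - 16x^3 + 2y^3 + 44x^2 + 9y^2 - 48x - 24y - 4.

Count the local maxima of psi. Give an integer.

1

psi separates as a function of x plus a function of y, so ∇psi=0 decouples.
∂psi/∂x = 8(x - 3)(x - 2)(x - 1) = 0 at x ∈ {1, 2, 3}; ∂psi/∂y = 6(y - 1)(y + 4) = 0 at y ∈ {-4, 1}.
The Hessian is diagonal: diag(psi_xx, psi_yy). Second derivatives: psi_xx(1)=16, psi_xx(2)=-8, psi_xx(3)=16; psi_yy(-4)=-30, psi_yy(1)=30.
Local maxima occur where both diagonal entries negative: (2, -4). Count: 1.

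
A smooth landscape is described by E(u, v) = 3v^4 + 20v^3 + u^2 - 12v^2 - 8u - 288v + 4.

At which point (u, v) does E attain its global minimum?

E(u,v) separates as P(u) + Q(v) + 4, so its minimum is min P + min Q + 4.
P'(u) = 2u - 8 vanishes at u ∈ {4}; Q'(v) = 12(v - 2)(v + 3)(v + 4) vanishes at v ∈ {-4, -3, 2}.
Local minima of P (where P''>0): P(4)=-16. Local minima of Q: Q(-4)=448, Q(2)=-416.
So the global minimum of E is P(4) + Q(2) + 4 = -16 − 416 + 4 = -428, attained at (4, 2).

(4, 2)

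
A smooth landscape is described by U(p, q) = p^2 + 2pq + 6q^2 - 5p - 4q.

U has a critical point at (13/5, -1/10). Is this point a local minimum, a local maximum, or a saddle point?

local minimum

The Hessian of U is constant: H = [[2, 2], [2, 12]].
det(H) = 2·12 − 2² = 20.
det(H) > 0 and tr(H) = 14 > 0, so H is positive definite and the point is a local minimum.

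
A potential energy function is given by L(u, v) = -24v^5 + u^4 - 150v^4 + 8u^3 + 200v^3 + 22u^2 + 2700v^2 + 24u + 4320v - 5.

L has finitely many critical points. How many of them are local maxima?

2

L separates as a function of u plus a function of v, so ∇L=0 decouples.
∂L/∂u = 4(u + 1)(u + 2)(u + 3) = 0 at u ∈ {-3, -2, -1}; ∂L/∂v = -120(v - 3)(v + 1)(v + 3)(v + 4) = 0 at v ∈ {-4, -3, -1, 3}.
The Hessian is diagonal: diag(L_uu, L_vv). Second derivatives: L_uu(-3)=8, L_uu(-2)=-4, L_uu(-1)=8; L_vv(-4)=2520, L_vv(-3)=-1440, L_vv(-1)=2880, L_vv(3)=-20160.
Local maxima occur where both diagonal entries negative: (-2, -3), (-2, 3). Count: 2.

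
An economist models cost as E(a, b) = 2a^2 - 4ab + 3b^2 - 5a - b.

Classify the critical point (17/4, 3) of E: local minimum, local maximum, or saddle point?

local minimum

The Hessian of E is constant: H = [[4, -4], [-4, 6]].
det(H) = 4·6 − (-4)² = 8.
det(H) > 0 and tr(H) = 10 > 0, so H is positive definite and the point is a local minimum.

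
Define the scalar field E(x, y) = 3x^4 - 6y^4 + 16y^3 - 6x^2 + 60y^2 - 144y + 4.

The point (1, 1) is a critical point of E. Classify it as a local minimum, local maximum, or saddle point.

local minimum

The mixed partial ∂²E/∂x∂y is 0, so the Hessian at any point is diag(E_xx, E_yy) = diag(12(3x^2 - 1), 24(-3y^2 + 4y + 5)).
At (1, 1): H = diag(24, 144).
Both eigenvalues are positive, so H is positive definite: a local minimum.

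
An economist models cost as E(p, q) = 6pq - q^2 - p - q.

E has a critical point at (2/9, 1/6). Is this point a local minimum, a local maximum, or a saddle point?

saddle point

The Hessian of E is constant: H = [[0, 6], [6, -2]].
det(H) = 0·(-2) − 6² = -36.
Since det(H) < 0, H is indefinite and the critical point is a saddle point.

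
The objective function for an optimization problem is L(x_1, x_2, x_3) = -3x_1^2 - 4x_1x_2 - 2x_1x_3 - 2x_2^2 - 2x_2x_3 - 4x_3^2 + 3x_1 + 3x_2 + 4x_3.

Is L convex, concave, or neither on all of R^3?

concave

L is quadratic, so its Hessian is the constant matrix H = [[-6, -4, -2], [-4, -4, -2], [-2, -2, -8]].
Leading principal minors: -6, 8, -56.
Signs alternate −, +, − ⇒ H ≺ 0 ⇒ concave.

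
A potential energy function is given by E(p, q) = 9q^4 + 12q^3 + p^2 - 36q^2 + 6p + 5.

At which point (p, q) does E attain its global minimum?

E(p,q) separates as A(p) + B(q) + 5, so its minimum is min A + min B + 5.
A'(p) = 2p + 6 vanishes at p ∈ {-3}; B'(q) = 36q(q - 1)(q + 2) vanishes at q ∈ {-2, 0, 1}.
Local minima of A (where A''>0): A(-3)=-9. Local minima of B: B(-2)=-96, B(1)=-15.
So the global minimum of E is A(-3) + B(-2) + 5 = -9 − 96 + 5 = -100, attained at (-3, -2).

(-3, -2)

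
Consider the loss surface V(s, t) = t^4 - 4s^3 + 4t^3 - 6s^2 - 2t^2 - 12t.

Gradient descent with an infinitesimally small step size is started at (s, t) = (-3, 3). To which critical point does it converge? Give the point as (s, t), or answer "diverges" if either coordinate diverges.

(-1, 1)

V is separable, so gradient descent decouples: s follows -∂V/∂s, t follows -∂V/∂t.
∂V/∂s = -12s(s + 1); at s=-3 this is -72, so s increases.
∂V/∂t = 4(t - 1)(t + 1)(t + 3); at t=3 this is 192, so t decreases.
s converges to its nearest critical value -1 (a local min of the s-part); t converges to 1. The iterate converges to (-1, 1).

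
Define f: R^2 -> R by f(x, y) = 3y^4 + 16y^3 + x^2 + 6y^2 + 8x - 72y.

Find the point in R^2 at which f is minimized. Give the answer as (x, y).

f(x,y) separates as P(x) + Q(y), so its minimum is min P + min Q.
P'(x) = 2x + 8 vanishes at x ∈ {-4}; Q'(y) = 12(y - 1)(y + 2)(y + 3) vanishes at y ∈ {-3, -2, 1}.
Local minima of P (where P''>0): P(-4)=-16. Local minima of Q: Q(-3)=81, Q(1)=-47.
So the global minimum of f is P(-4) + Q(1) = -16 − 47 = -63, attained at (-4, 1).

(-4, 1)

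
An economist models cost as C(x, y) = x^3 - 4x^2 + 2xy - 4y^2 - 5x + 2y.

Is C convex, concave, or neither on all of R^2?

The term x^3 is cubic, so the Hessian is not constant.
∂²C/∂x² = 6x - 8, which takes both signs as x varies (negative for sufficiently negative x). A diagonal entry of the Hessian changing sign means the Hessian is neither positive- nor negative-semidefinite on all of R^2.

neither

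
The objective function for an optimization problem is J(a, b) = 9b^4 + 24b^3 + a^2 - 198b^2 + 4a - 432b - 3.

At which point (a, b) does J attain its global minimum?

(-2, 3)

J(a,b) separates as P(a) + Q(b) − 3, so its minimum is min P + min Q − 3.
P'(a) = 2a + 4 vanishes at a ∈ {-2}; Q'(b) = 36(b - 3)(b + 1)(b + 4) vanishes at b ∈ {-4, -1, 3}.
Local minima of P (where P''>0): P(-2)=-4. Local minima of Q: Q(-4)=-672, Q(3)=-1701.
So the global minimum of J is P(-2) + Q(3) − 3 = -4 − 1701 − 3 = -1708, attained at (-2, 3).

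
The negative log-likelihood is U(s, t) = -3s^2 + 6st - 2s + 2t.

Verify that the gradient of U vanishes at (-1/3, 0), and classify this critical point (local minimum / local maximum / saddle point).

∇U = (-6s + 6t - 2, 6s + 2); substituting (-1/3, 0) gives ∇U = (0, 0), so (-1/3, 0) is indeed a critical point.
The Hessian of U is constant: H = [[-6, 6], [6, 0]].
det(H) = (-6)·0 − 6² = -36.
Since det(H) < 0, H is indefinite and the critical point is a saddle point.

saddle point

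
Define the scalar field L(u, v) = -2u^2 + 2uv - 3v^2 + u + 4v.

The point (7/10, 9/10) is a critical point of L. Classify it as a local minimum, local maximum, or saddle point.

local maximum

The Hessian of L is constant: H = [[-4, 2], [2, -6]].
det(H) = (-4)·(-6) − 2² = 20.
det(H) > 0 and tr(H) = -10 < 0, so H is negative definite and the point is a local maximum.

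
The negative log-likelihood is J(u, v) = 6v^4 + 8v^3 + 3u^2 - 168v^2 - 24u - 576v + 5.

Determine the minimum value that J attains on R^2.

J(u,v) separates as P(u) + Q(v) + 5, so its minimum is min P + min Q + 5.
P'(u) = 6u - 24 vanishes at u ∈ {4}; Q'(v) = 24(v - 4)(v + 2)(v + 3) vanishes at v ∈ {-3, -2, 4}.
Local minima of P (where P''>0): P(4)=-48. Local minima of Q: Q(-3)=486, Q(4)=-2944.
So the global minimum of J is P(4) + Q(4) + 5 = -48 − 2944 + 5 = -2987, attained at (4, 4).

-2987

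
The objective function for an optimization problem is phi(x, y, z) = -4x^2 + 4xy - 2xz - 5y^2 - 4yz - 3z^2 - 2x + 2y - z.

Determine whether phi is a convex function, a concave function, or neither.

phi is quadratic, so its Hessian is the constant matrix H = [[-8, 4, -2], [4, -10, -4], [-2, -4, -6]].
Leading principal minors: -8, 64, -152.
Signs alternate −, +, − ⇒ H ≺ 0 ⇒ concave.

concave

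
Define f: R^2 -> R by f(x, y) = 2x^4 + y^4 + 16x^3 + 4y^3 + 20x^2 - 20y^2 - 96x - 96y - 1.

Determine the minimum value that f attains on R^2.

-338

f(x,y) separates as P(x) + Q(y) − 1, so its minimum is min P + min Q − 1.
P'(x) = 8(x - 1)(x + 3)(x + 4) vanishes at x ∈ {-4, -3, 1}; Q'(y) = 4(y - 3)(y + 2)(y + 4) vanishes at y ∈ {-4, -2, 3}.
Local minima of P (where P''>0): P(-4)=192, P(1)=-58. Local minima of Q: Q(-4)=64, Q(3)=-279.
So the global minimum of f is P(1) + Q(3) − 1 = -58 − 279 − 1 = -338, attained at (1, 3).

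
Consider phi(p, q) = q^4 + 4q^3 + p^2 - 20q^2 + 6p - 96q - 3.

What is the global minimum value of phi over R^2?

phi(p,q) separates as A(p) + B(q) − 3, so its minimum is min A + min B − 3.
A'(p) = 2p + 6 vanishes at p ∈ {-3}; B'(q) = 4(q - 3)(q + 2)(q + 4) vanishes at q ∈ {-4, -2, 3}.
Local minima of A (where A''>0): A(-3)=-9. Local minima of B: B(-4)=64, B(3)=-279.
So the global minimum of phi is A(-3) + B(3) − 3 = -9 − 279 − 3 = -291, attained at (-3, 3).

-291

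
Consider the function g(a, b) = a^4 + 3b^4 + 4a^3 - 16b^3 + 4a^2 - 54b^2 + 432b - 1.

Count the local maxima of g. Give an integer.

1

g separates as a function of a plus a function of b, so ∇g=0 decouples.
∂g/∂a = 4a(a + 1)(a + 2) = 0 at a ∈ {-2, -1, 0}; ∂g/∂b = 12(b - 4)(b - 3)(b + 3) = 0 at b ∈ {-3, 3, 4}.
The Hessian is diagonal: diag(g_aa, g_bb). Second derivatives: g_aa(-2)=8, g_aa(-1)=-4, g_aa(0)=8; g_bb(-3)=504, g_bb(3)=-72, g_bb(4)=84.
Local maxima occur where both diagonal entries negative: (-1, 3). Count: 1.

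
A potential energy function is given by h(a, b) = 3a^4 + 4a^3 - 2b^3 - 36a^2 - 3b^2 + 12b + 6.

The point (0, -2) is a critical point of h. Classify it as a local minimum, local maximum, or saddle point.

saddle point

The mixed partial ∂²h/∂a∂b is 0, so the Hessian at any point is diag(h_aa, h_bb) = diag(12(3a^2 + 2a - 6), -6(2b + 1)).
At (0, -2): H = diag(-72, 18).
The eigenvalues have opposite signs, so H is indefinite: a saddle point.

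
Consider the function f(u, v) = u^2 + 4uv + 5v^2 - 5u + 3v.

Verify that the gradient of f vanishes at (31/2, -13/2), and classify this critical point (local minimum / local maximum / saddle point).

∇f = (2u + 4v - 5, 4u + 10v + 3); substituting (31/2, -13/2) gives ∇f = (0, 0), so (31/2, -13/2) is indeed a critical point.
The Hessian of f is constant: H = [[2, 4], [4, 10]].
det(H) = 2·10 − 4² = 4.
det(H) > 0 and tr(H) = 12 > 0, so H is positive definite and the point is a local minimum.

local minimum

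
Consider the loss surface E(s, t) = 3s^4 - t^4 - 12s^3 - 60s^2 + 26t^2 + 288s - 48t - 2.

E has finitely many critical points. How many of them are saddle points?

5

E separates as a function of s plus a function of t, so ∇E=0 decouples.
∂E/∂s = 12(s - 4)(s - 2)(s + 3) = 0 at s ∈ {-3, 2, 4}; ∂E/∂t = -4(t - 3)(t - 1)(t + 4) = 0 at t ∈ {-4, 1, 3}.
The Hessian is diagonal: diag(E_ss, E_tt). Second derivatives: E_ss(-3)=420, E_ss(2)=-120, E_ss(4)=168; E_tt(-4)=-140, E_tt(1)=40, E_tt(3)=-56.
Saddle points occur where the two diagonal entries have opposite signs: (-3, -4), (-3, 3), (2, 1), (4, -4), (4, 3). Count: 5.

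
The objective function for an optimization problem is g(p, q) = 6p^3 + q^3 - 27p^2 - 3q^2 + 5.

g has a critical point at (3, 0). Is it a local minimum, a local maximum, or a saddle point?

The mixed partial ∂²g/∂p∂q is 0, so the Hessian at any point is diag(g_pp, g_qq) = diag(18(2p - 3), 6(q - 1)).
At (3, 0): H = diag(54, -6).
The eigenvalues have opposite signs, so H is indefinite: a saddle point.

saddle point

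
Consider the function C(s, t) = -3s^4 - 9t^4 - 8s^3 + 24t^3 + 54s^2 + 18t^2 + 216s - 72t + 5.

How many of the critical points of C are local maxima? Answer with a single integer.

C separates as a function of s plus a function of t, so ∇C=0 decouples.
∂C/∂s = -12(s - 3)(s + 2)(s + 3) = 0 at s ∈ {-3, -2, 3}; ∂C/∂t = -36(t - 2)(t - 1)(t + 1) = 0 at t ∈ {-1, 1, 2}.
The Hessian is diagonal: diag(C_ss, C_tt). Second derivatives: C_ss(-3)=-72, C_ss(-2)=60, C_ss(3)=-360; C_tt(-1)=-216, C_tt(1)=72, C_tt(2)=-108.
Local maxima occur where both diagonal entries negative: (-3, -1), (-3, 2), (3, -1), (3, 2). Count: 4.

4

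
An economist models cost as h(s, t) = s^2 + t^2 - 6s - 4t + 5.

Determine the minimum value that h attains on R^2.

h(s,t) separates as P(s) + Q(t) + 5, so its minimum is min P + min Q + 5.
P'(s) = 2s - 6 vanishes at s ∈ {3}; Q'(t) = 2(t - 2) vanishes at t ∈ {2}.
Local minima of P (where P''>0): P(3)=-9. Local minima of Q: Q(2)=-4.
So the global minimum of h is P(3) + Q(2) + 5 = -9 − 4 + 5 = -8, attained at (3, 2).

-8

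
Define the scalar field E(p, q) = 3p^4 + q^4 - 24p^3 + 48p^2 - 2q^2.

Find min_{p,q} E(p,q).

E(p,q) separates as A(p) + B(q), so its minimum is min A + min B.
A'(p) = 12p(p - 4)(p - 2) vanishes at p ∈ {0, 2, 4}; B'(q) = 4q(q - 1)(q + 1) vanishes at q ∈ {-1, 0, 1}.
Local minima of A (where A''>0): A(0)=0, A(4)=0. Local minima of B: B(-1)=-1, B(1)=-1.
So the global minimum of E is A(0) + B(-1) = 0 − 1 = -1, attained at (0, -1).

-1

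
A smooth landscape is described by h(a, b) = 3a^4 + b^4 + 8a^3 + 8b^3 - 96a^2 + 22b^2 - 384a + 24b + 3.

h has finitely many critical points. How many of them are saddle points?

4

h separates as a function of a plus a function of b, so ∇h=0 decouples.
∂h/∂a = 12(a - 4)(a + 2)(a + 4) = 0 at a ∈ {-4, -2, 4}; ∂h/∂b = 4(b + 1)(b + 2)(b + 3) = 0 at b ∈ {-3, -2, -1}.
The Hessian is diagonal: diag(h_aa, h_bb). Second derivatives: h_aa(-4)=192, h_aa(-2)=-144, h_aa(4)=576; h_bb(-3)=8, h_bb(-2)=-4, h_bb(-1)=8.
Saddle points occur where the two diagonal entries have opposite signs: (-4, -2), (-2, -3), (-2, -1), (4, -2). Count: 4.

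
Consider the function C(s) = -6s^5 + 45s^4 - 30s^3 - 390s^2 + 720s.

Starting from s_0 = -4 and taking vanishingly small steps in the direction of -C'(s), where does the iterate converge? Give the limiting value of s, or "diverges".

-2

C'(s) = -30(s - 4)(s - 3)(s - 1)(s + 2), so C'(-4) = -16800.
Gradient descent moves in the -C' direction, i.e. s is increasing.
The nearest critical point in that direction is s = -2, where C'' = 2700 > 0 (a local minimum). The iterate converges there.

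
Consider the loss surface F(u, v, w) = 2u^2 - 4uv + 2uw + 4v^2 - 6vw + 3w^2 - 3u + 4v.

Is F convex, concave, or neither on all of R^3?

convex

F is quadratic, so its Hessian is the constant matrix H = [[4, -4, 2], [-4, 8, -6], [2, -6, 6]].
Leading principal minors: 4, 16, 16.
All positive ⇒ H ≻ 0 ⇒ convex.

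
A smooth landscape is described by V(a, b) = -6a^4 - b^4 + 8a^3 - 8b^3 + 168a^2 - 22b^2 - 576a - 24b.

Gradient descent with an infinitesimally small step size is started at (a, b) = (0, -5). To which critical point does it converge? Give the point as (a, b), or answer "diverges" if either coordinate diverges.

V is separable, so gradient descent decouples: a follows -∂V/∂a, b follows -∂V/∂b.
∂V/∂a = -24(a - 3)(a - 2)(a + 4); at a=0 this is -576, so a increases.
∂V/∂b = -4(b + 1)(b + 2)(b + 3); at b=-5 this is 96, so b decreases.
The b-coordinate has no critical point in that direction and runs off to infinity.

diverges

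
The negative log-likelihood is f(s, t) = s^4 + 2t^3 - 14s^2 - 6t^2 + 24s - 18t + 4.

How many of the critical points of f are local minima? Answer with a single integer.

2

f separates as a function of s plus a function of t, so ∇f=0 decouples.
∂f/∂s = 4(s - 2)(s - 1)(s + 3) = 0 at s ∈ {-3, 1, 2}; ∂f/∂t = 6(t - 3)(t + 1) = 0 at t ∈ {-1, 3}.
The Hessian is diagonal: diag(f_ss, f_tt). Second derivatives: f_ss(-3)=80, f_ss(1)=-16, f_ss(2)=20; f_tt(-1)=-24, f_tt(3)=24.
Local minima occur where both diagonal entries positive: (-3, 3), (2, 3). Count: 2.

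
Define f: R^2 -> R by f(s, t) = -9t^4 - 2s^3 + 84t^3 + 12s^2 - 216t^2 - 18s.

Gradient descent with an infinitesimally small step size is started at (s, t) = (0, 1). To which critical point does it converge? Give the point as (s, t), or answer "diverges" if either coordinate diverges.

(1, 3)

f is separable, so gradient descent decouples: s follows -∂f/∂s, t follows -∂f/∂t.
∂f/∂s = -6(s - 3)(s - 1); at s=0 this is -18, so s increases.
∂f/∂t = -36t(t - 4)(t - 3); at t=1 this is -216, so t increases.
s converges to its nearest critical value 1 (a local min of the s-part); t converges to 3. The iterate converges to (1, 3).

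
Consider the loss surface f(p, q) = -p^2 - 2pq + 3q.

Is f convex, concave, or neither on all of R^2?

f is quadratic, so its Hessian is the constant matrix H = [[-2, -2], [-2, 0]].
det(H) = -4, tr(H) = -2.
det(H) < 0, so H is indefinite: neither convex nor concave.

neither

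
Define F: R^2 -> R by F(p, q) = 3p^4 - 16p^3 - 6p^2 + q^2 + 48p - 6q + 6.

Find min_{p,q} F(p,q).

F(p,q) separates as A(p) + B(q) + 6, so its minimum is min A + min B + 6.
A'(p) = 12(p - 4)(p - 1)(p + 1) vanishes at p ∈ {-1, 1, 4}; B'(q) = 2q - 6 vanishes at q ∈ {3}.
Local minima of A (where A''>0): A(-1)=-35, A(4)=-160. Local minima of B: B(3)=-9.
So the global minimum of F is A(4) + B(3) + 6 = -160 − 9 + 6 = -163, attained at (4, 3).

-163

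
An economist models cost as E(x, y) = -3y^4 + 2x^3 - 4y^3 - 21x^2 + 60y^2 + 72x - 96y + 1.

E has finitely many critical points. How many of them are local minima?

E separates as a function of x plus a function of y, so ∇E=0 decouples.
∂E/∂x = 6(x - 4)(x - 3) = 0 at x ∈ {3, 4}; ∂E/∂y = -12(y - 2)(y - 1)(y + 4) = 0 at y ∈ {-4, 1, 2}.
The Hessian is diagonal: diag(E_xx, E_yy). Second derivatives: E_xx(3)=-6, E_xx(4)=6; E_yy(-4)=-360, E_yy(1)=60, E_yy(2)=-72.
Local minima occur where both diagonal entries positive: (4, 1). Count: 1.

1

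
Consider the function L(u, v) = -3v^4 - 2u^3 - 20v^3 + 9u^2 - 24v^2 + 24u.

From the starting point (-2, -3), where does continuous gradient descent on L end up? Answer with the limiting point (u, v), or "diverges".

(-1, -1)

L is separable, so gradient descent decouples: u follows -∂L/∂u, v follows -∂L/∂v.
∂L/∂u = -6(u - 4)(u + 1); at u=-2 this is -36, so u increases.
∂L/∂v = -12v(v + 1)(v + 4); at v=-3 this is -72, so v increases.
u converges to its nearest critical value -1 (a local min of the u-part); v converges to -1. The iterate converges to (-1, -1).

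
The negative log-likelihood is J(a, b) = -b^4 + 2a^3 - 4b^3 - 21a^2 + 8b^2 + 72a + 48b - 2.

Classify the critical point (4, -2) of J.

The mixed partial ∂²J/∂a∂b is 0, so the Hessian at any point is diag(J_aa, J_bb) = diag(6(2a - 7), 4(-3b^2 - 6b + 4)).
At (4, -2): H = diag(6, 16).
Both eigenvalues are positive, so H is positive definite: a local minimum.

local minimum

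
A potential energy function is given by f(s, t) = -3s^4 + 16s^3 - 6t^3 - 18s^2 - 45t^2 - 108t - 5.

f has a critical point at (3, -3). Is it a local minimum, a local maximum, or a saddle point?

The mixed partial ∂²f/∂s∂t is 0, so the Hessian at any point is diag(f_ss, f_tt) = diag(12(-3s^2 + 8s - 3), -18(2t + 5)).
At (3, -3): H = diag(-72, 18).
The eigenvalues have opposite signs, so H is indefinite: a saddle point.

saddle point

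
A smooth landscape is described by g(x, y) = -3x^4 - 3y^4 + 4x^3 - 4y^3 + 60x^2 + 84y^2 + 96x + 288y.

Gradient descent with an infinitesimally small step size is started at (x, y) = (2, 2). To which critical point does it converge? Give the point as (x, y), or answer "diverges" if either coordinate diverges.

g is separable, so gradient descent decouples: x follows -∂g/∂x, y follows -∂g/∂y.
∂g/∂x = -12(x - 4)(x + 1)(x + 2); at x=2 this is 288, so x decreases.
∂g/∂y = -12(y - 4)(y + 2)(y + 3); at y=2 this is 480, so y decreases.
x converges to its nearest critical value -1 (a local min of the x-part); y converges to -2. The iterate converges to (-1, -2).

(-1, -2)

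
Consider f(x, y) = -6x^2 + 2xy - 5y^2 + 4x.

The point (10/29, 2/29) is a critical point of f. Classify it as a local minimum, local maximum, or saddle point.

The Hessian of f is constant: H = [[-12, 2], [2, -10]].
det(H) = (-12)·(-10) − 2² = 116.
det(H) > 0 and tr(H) = -22 < 0, so H is negative definite and the point is a local maximum.

local maximum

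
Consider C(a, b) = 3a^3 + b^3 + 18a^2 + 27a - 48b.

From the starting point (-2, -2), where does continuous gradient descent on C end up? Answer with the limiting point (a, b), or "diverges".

C is separable, so gradient descent decouples: a follows -∂C/∂a, b follows -∂C/∂b.
∂C/∂a = 9(a + 1)(a + 3); at a=-2 this is -9, so a increases.
∂C/∂b = 3(b - 4)(b + 4); at b=-2 this is -36, so b increases.
a converges to its nearest critical value -1 (a local min of the a-part); b converges to 4. The iterate converges to (-1, 4).

(-1, 4)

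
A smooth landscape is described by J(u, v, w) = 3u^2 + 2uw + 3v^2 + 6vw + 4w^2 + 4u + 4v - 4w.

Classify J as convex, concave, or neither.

J is quadratic, so its Hessian is the constant matrix H = [[6, 0, 2], [0, 6, 6], [2, 6, 8]].
Leading principal minors: 6, 36, 48.
All positive ⇒ H ≻ 0 ⇒ convex.

convex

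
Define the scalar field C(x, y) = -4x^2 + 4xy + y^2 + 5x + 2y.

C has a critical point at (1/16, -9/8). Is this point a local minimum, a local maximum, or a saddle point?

The Hessian of C is constant: H = [[-8, 4], [4, 2]].
det(H) = (-8)·2 − 4² = -32.
Since det(H) < 0, H is indefinite and the critical point is a saddle point.

saddle point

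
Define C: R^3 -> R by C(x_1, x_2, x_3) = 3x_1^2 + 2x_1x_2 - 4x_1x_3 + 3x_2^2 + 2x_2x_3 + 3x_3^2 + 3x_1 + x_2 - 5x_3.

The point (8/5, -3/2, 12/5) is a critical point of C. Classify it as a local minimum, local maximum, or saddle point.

local minimum

The Hessian is constant: H = [[6, 2, -4], [2, 6, 2], [-4, 2, 6]].
Leading principal minors: Δ₁ = 6, Δ₂ = 32, Δ₃ = 40.
All leading minors are positive, so H is positive definite: a local minimum.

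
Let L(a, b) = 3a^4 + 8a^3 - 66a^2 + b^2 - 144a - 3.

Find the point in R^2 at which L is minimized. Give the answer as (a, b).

L(a,b) separates as P(a) + Q(b) − 3, so its minimum is min P + min Q − 3.
P'(a) = 12(a - 3)(a + 1)(a + 4) vanishes at a ∈ {-4, -1, 3}; Q'(b) = 2b vanishes at b ∈ {0}.
Local minima of P (where P''>0): P(-4)=-224, P(3)=-567. Local minima of Q: Q(0)=0.
So the global minimum of L is P(3) + Q(0) − 3 = -567 + 0 − 3 = -570, attained at (3, 0).

(3, 0)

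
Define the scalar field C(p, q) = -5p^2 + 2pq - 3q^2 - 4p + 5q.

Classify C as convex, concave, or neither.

C is quadratic, so its Hessian is the constant matrix H = [[-10, 2], [2, -6]].
det(H) = 56, tr(H) = -16.
det(H) > 0 and tr(H) < 0, so H is negative definite everywhere: concave.

concave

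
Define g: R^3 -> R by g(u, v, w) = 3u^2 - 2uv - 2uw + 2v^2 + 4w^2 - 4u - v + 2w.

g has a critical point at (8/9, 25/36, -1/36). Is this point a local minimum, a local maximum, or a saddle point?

The Hessian is constant: H = [[6, -2, -2], [-2, 4, 0], [-2, 0, 8]].
Leading principal minors: Δ₁ = 6, Δ₂ = 20, Δ₃ = 144.
All leading minors are positive, so H is positive definite: a local minimum.

local minimum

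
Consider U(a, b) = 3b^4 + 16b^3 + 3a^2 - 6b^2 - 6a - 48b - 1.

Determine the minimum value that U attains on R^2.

-164

U(a,b) separates as P(a) + Q(b) − 1, so its minimum is min P + min Q − 1.
P'(a) = 6a - 6 vanishes at a ∈ {1}; Q'(b) = 12(b - 1)(b + 1)(b + 4) vanishes at b ∈ {-4, -1, 1}.
Local minima of P (where P''>0): P(1)=-3. Local minima of Q: Q(-4)=-160, Q(1)=-35.
So the global minimum of U is P(1) + Q(-4) − 1 = -3 − 160 − 1 = -164, attained at (1, -4).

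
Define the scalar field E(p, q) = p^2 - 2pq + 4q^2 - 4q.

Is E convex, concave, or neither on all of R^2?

E is quadratic, so its Hessian is the constant matrix H = [[2, -2], [-2, 8]].
det(H) = 12, tr(H) = 10.
det(H) > 0 and tr(H) > 0, so H is positive definite everywhere: convex.

convex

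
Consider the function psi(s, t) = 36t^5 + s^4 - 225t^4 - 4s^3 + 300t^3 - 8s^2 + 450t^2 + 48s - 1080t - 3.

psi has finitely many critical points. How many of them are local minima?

psi separates as a function of s plus a function of t, so ∇psi=0 decouples.
∂psi/∂s = 4(s - 3)(s - 2)(s + 2) = 0 at s ∈ {-2, 2, 3}; ∂psi/∂t = 180(t - 3)(t - 2)(t - 1)(t + 1) = 0 at t ∈ {-1, 1, 2, 3}.
The Hessian is diagonal: diag(psi_ss, psi_tt). Second derivatives: psi_ss(-2)=80, psi_ss(2)=-16, psi_ss(3)=20; psi_tt(-1)=-4320, psi_tt(1)=720, psi_tt(2)=-540, psi_tt(3)=1440.
Local minima occur where both diagonal entries positive: (-2, 1), (-2, 3), (3, 1), (3, 3). Count: 4.

4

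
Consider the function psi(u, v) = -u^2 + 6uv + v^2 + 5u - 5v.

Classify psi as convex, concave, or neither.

neither

psi is quadratic, so its Hessian is the constant matrix H = [[-2, 6], [6, 2]].
det(H) = -40, tr(H) = 0.
det(H) < 0, so H is indefinite: neither convex nor concave.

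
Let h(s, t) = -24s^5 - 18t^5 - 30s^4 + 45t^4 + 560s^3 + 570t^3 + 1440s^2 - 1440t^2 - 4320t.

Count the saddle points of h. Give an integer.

8

h separates as a function of s plus a function of t, so ∇h=0 decouples.
∂h/∂s = -120s(s - 4)(s + 2)(s + 3) = 0 at s ∈ {-3, -2, 0, 4}; ∂h/∂t = -90(t - 4)(t - 3)(t + 1)(t + 4) = 0 at t ∈ {-4, -1, 3, 4}.
The Hessian is diagonal: diag(h_ss, h_tt). Second derivatives: h_ss(-3)=2520, h_ss(-2)=-1440, h_ss(0)=2880, h_ss(4)=-20160; h_tt(-4)=15120, h_tt(-1)=-5400, h_tt(3)=2520, h_tt(4)=-3600.
Saddle points occur where the two diagonal entries have opposite signs: (-3, -1), (-3, 4), (-2, -4), (-2, 3), (0, -1), (0, 4), (4, -4), (4, 3). Count: 8.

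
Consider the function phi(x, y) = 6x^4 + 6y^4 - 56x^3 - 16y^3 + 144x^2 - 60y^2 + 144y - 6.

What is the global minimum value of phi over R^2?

-310

phi(x,y) separates as P(x) + Q(y) − 6, so its minimum is min P + min Q − 6.
P'(x) = 24x(x - 4)(x - 3) vanishes at x ∈ {0, 3, 4}; Q'(y) = 24(y - 3)(y - 1)(y + 2) vanishes at y ∈ {-2, 1, 3}.
Local minima of P (where P''>0): P(0)=0, P(4)=256. Local minima of Q: Q(-2)=-304, Q(3)=-54.
So the global minimum of phi is P(0) + Q(-2) − 6 = 0 − 304 − 6 = -310, attained at (0, -2).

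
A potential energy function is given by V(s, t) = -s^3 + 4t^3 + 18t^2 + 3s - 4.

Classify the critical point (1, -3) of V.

local maximum

The mixed partial ∂²V/∂s∂t is 0, so the Hessian at any point is diag(V_ss, V_tt) = diag(-6s, 12(2t + 3)).
At (1, -3): H = diag(-6, -36).
Both eigenvalues are negative, so H is negative definite: a local maximum.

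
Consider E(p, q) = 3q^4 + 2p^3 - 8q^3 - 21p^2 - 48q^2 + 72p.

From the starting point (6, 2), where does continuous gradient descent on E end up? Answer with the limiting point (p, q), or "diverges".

E is separable, so gradient descent decouples: p follows -∂E/∂p, q follows -∂E/∂q.
∂E/∂p = 6(p - 4)(p - 3); at p=6 this is 36, so p decreases.
∂E/∂q = 12q(q - 4)(q + 2); at q=2 this is -192, so q increases.
p converges to its nearest critical value 4 (a local min of the p-part); q converges to 4. The iterate converges to (4, 4).

(4, 4)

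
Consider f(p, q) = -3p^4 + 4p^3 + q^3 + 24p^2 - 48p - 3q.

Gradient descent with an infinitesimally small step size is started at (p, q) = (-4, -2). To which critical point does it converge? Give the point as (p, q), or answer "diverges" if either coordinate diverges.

f is separable, so gradient descent decouples: p follows -∂f/∂p, q follows -∂f/∂q.
∂f/∂p = -12(p - 2)(p - 1)(p + 2); at p=-4 this is 720, so p decreases.
∂f/∂q = 3(q - 1)(q + 1); at q=-2 this is 9, so q decreases.
The p-coordinate has no critical point in that direction and runs off to infinity.

diverges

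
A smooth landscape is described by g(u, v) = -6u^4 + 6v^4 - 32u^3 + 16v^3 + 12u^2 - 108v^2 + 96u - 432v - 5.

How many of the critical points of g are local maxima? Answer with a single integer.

g separates as a function of u plus a function of v, so ∇g=0 decouples.
∂g/∂u = -24(u - 1)(u + 1)(u + 4) = 0 at u ∈ {-4, -1, 1}; ∂g/∂v = 24(v - 3)(v + 2)(v + 3) = 0 at v ∈ {-3, -2, 3}.
The Hessian is diagonal: diag(g_uu, g_vv). Second derivatives: g_uu(-4)=-360, g_uu(-1)=144, g_uu(1)=-240; g_vv(-3)=144, g_vv(-2)=-120, g_vv(3)=720.
Local maxima occur where both diagonal entries negative: (-4, -2), (1, -2). Count: 2.

2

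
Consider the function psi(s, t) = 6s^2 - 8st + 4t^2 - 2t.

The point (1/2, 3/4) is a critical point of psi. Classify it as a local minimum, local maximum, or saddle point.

The Hessian of psi is constant: H = [[12, -8], [-8, 8]].
det(H) = 12·8 − (-8)² = 32.
det(H) > 0 and tr(H) = 20 > 0, so H is positive definite and the point is a local minimum.

local minimum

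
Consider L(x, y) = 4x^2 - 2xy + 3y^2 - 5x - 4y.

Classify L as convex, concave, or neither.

L is quadratic, so its Hessian is the constant matrix H = [[8, -2], [-2, 6]].
det(H) = 44, tr(H) = 14.
det(H) > 0 and tr(H) > 0, so H is positive definite everywhere: convex.

convex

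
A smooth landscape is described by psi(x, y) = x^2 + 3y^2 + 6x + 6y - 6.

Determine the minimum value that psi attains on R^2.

-18

psi(x,y) separates as P(x) + Q(y) − 6, so its minimum is min P + min Q − 6.
P'(x) = 2x + 6 vanishes at x ∈ {-3}; Q'(y) = 6y + 6 vanishes at y ∈ {-1}.
Local minima of P (where P''>0): P(-3)=-9. Local minima of Q: Q(-1)=-3.
So the global minimum of psi is P(-3) + Q(-1) − 6 = -9 − 3 − 6 = -18, attained at (-3, -1).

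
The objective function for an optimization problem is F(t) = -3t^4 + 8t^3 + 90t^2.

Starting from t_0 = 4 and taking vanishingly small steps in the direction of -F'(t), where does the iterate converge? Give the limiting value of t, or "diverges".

0

F'(t) = -12t(t - 5)(t + 3), so F'(4) = 336.
Gradient descent moves in the -F' direction, i.e. t is decreasing.
The nearest critical point in that direction is t = 0, where F'' = 180 > 0 (a local minimum). The iterate converges there.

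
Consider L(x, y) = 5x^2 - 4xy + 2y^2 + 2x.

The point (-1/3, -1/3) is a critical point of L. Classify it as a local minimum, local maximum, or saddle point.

The Hessian of L is constant: H = [[10, -4], [-4, 4]].
det(H) = 10·4 − (-4)² = 24.
det(H) > 0 and tr(H) = 14 > 0, so H is positive definite and the point is a local minimum.

local minimum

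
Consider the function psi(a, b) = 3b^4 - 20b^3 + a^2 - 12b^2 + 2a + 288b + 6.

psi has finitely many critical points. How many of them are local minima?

psi separates as a function of a plus a function of b, so ∇psi=0 decouples.
∂psi/∂a = 2(a + 1) = 0 at a ∈ {-1}; ∂psi/∂b = 12(b - 4)(b - 3)(b + 2) = 0 at b ∈ {-2, 3, 4}.
The Hessian is diagonal: diag(psi_aa, psi_bb). Second derivatives: psi_aa(-1)=2; psi_bb(-2)=360, psi_bb(3)=-60, psi_bb(4)=72.
Local minima occur where both diagonal entries positive: (-1, -2), (-1, 4). Count: 2.

2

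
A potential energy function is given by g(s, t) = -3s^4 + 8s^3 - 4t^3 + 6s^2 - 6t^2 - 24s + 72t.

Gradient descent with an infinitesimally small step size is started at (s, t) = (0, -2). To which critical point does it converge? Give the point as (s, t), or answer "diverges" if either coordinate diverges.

(1, -3)

g is separable, so gradient descent decouples: s follows -∂g/∂s, t follows -∂g/∂t.
∂g/∂s = -12(s - 2)(s - 1)(s + 1); at s=0 this is -24, so s increases.
∂g/∂t = -12(t - 2)(t + 3); at t=-2 this is 48, so t decreases.
s converges to its nearest critical value 1 (a local min of the s-part); t converges to -3. The iterate converges to (1, -3).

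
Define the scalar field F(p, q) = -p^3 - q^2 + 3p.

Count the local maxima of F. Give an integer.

1

F separates as a function of p plus a function of q, so ∇F=0 decouples.
∂F/∂p = -3(p - 1)(p + 1) = 0 at p ∈ {-1, 1}; ∂F/∂q = -2q = 0 at q ∈ {0}.
The Hessian is diagonal: diag(F_pp, F_qq). Second derivatives: F_pp(-1)=6, F_pp(1)=-6; F_qq(0)=-2.
Local maxima occur where both diagonal entries negative: (1, 0). Count: 1.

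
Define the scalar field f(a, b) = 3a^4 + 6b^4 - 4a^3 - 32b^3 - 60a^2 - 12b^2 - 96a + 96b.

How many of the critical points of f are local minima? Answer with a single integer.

f separates as a function of a plus a function of b, so ∇f=0 decouples.
∂f/∂a = 12(a - 4)(a + 1)(a + 2) = 0 at a ∈ {-2, -1, 4}; ∂f/∂b = 24(b - 4)(b - 1)(b + 1) = 0 at b ∈ {-1, 1, 4}.
The Hessian is diagonal: diag(f_aa, f_bb). Second derivatives: f_aa(-2)=72, f_aa(-1)=-60, f_aa(4)=360; f_bb(-1)=240, f_bb(1)=-144, f_bb(4)=360.
Local minima occur where both diagonal entries positive: (-2, -1), (-2, 4), (4, -1), (4, 4). Count: 4.

4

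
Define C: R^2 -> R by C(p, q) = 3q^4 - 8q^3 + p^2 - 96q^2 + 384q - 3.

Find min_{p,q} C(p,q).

-1795

C(p,q) separates as A(p) + B(q) − 3, so its minimum is min A + min B − 3.
A'(p) = 2p vanishes at p ∈ {0}; B'(q) = 12(q - 4)(q - 2)(q + 4) vanishes at q ∈ {-4, 2, 4}.
Local minima of A (where A''>0): A(0)=0. Local minima of B: B(-4)=-1792, B(4)=256.
So the global minimum of C is A(0) + B(-4) − 3 = 0 − 1792 − 3 = -1795, attained at (0, -4).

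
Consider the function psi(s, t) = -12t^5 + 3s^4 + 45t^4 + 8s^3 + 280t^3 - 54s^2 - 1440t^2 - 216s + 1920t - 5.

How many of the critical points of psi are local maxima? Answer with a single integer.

psi separates as a function of s plus a function of t, so ∇psi=0 decouples.
∂psi/∂s = 12(s - 3)(s + 2)(s + 3) = 0 at s ∈ {-3, -2, 3}; ∂psi/∂t = -60(t - 4)(t - 2)(t - 1)(t + 4) = 0 at t ∈ {-4, 1, 2, 4}.
The Hessian is diagonal: diag(psi_ss, psi_tt). Second derivatives: psi_ss(-3)=72, psi_ss(-2)=-60, psi_ss(3)=360; psi_tt(-4)=14400, psi_tt(1)=-900, psi_tt(2)=720, psi_tt(4)=-2880.
Local maxima occur where both diagonal entries negative: (-2, 1), (-2, 4). Count: 2.

2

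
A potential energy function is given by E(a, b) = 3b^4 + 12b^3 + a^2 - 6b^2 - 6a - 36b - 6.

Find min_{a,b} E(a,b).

-42

E(a,b) separates as P(a) + Q(b) − 6, so its minimum is min P + min Q − 6.
P'(a) = 2a - 6 vanishes at a ∈ {3}; Q'(b) = 12(b - 1)(b + 1)(b + 3) vanishes at b ∈ {-3, -1, 1}.
Local minima of P (where P''>0): P(3)=-9. Local minima of Q: Q(-3)=-27, Q(1)=-27.
So the global minimum of E is P(3) + Q(-3) − 6 = -9 − 27 − 6 = -42, attained at (3, -3).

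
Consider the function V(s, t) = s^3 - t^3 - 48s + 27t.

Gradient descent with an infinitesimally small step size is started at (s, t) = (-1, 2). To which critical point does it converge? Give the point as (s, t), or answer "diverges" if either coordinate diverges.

V is separable, so gradient descent decouples: s follows -∂V/∂s, t follows -∂V/∂t.
∂V/∂s = 3(s - 4)(s + 4); at s=-1 this is -45, so s increases.
∂V/∂t = -3(t - 3)(t + 3); at t=2 this is 15, so t decreases.
s converges to its nearest critical value 4 (a local min of the s-part); t converges to -3. The iterate converges to (4, -3).

(4, -3)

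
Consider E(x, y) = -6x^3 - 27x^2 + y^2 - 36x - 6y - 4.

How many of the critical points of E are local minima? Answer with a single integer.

1

E separates as a function of x plus a function of y, so ∇E=0 decouples.
∂E/∂x = -18(x + 1)(x + 2) = 0 at x ∈ {-2, -1}; ∂E/∂y = 2(y - 3) = 0 at y ∈ {3}.
The Hessian is diagonal: diag(E_xx, E_yy). Second derivatives: E_xx(-2)=18, E_xx(-1)=-18; E_yy(3)=2.
Local minima occur where both diagonal entries positive: (-2, 3). Count: 1.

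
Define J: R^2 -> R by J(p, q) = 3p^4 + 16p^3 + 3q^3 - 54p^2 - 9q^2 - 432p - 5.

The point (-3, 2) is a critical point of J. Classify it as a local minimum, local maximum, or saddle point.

saddle point

The mixed partial ∂²J/∂p∂q is 0, so the Hessian at any point is diag(J_pp, J_qq) = diag(12(3p^2 + 8p - 9), 18(q - 1)).
At (-3, 2): H = diag(-72, 18).
The eigenvalues have opposite signs, so H is indefinite: a saddle point.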